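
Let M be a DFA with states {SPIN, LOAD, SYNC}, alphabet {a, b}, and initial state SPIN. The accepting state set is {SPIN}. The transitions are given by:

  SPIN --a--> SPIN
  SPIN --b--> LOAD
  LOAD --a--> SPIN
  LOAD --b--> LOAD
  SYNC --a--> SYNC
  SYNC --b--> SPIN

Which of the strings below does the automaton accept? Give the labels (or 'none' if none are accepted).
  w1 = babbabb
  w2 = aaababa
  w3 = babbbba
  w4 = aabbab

w2, w3

w1:
  start at SPIN
  read 'b': SPIN → LOAD
  read 'a': LOAD → SPIN
  read 'b': SPIN → LOAD
  read 'b': LOAD → LOAD
  read 'a': LOAD → SPIN
  read 'b': SPIN → LOAD
  read 'b': LOAD → LOAD
  end LOAD, rejected
w2:
  start at SPIN
  read 'a': SPIN → SPIN
  read 'a': SPIN → SPIN
  read 'a': SPIN → SPIN
  read 'b': SPIN → LOAD
  read 'a': LOAD → SPIN
  read 'b': SPIN → LOAD
  read 'a': LOAD → SPIN
  end SPIN, accepted
w3:
  start at SPIN
  read 'b': SPIN → LOAD
  read 'a': LOAD → SPIN
  read 'b': SPIN → LOAD
  read 'b': LOAD → LOAD
  read 'b': LOAD → LOAD
  read 'b': LOAD → LOAD
  read 'a': LOAD → SPIN
  end SPIN, accepted
w4:
  start at SPIN
  read 'a': SPIN → SPIN
  read 'a': SPIN → SPIN
  read 'b': SPIN → LOAD
  read 'b': LOAD → LOAD
  read 'a': LOAD → SPIN
  read 'b': SPIN → LOAD
  end LOAD, rejected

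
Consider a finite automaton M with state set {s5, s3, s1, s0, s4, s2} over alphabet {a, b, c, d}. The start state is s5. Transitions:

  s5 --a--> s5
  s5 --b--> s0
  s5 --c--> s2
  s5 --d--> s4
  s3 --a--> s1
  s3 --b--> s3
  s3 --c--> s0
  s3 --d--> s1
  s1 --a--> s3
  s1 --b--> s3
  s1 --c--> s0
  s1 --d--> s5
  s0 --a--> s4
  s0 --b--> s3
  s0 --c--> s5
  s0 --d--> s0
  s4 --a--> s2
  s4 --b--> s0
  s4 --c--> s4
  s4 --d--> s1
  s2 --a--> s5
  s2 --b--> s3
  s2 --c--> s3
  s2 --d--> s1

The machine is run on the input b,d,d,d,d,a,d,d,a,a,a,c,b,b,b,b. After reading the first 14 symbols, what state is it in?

s3

s5 → s0 → s0 → s0 → s0 → s0 → s4 → s1 → s5 → s5 → s5 → s5 → s2 → s3 → s3
After 14 symbols: s3.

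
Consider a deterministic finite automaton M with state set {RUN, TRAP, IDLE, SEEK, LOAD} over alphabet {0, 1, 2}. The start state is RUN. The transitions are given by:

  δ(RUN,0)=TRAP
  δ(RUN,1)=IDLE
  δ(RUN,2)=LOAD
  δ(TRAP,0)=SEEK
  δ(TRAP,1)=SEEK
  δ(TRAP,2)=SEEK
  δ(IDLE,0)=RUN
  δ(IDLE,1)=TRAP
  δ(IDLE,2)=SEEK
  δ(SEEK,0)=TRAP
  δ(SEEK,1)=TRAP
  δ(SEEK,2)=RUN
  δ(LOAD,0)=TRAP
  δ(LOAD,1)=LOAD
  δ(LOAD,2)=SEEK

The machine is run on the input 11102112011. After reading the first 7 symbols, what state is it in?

RUN → IDLE → TRAP → SEEK → TRAP → SEEK → TRAP → SEEK
After 7 symbols: SEEK.

SEEK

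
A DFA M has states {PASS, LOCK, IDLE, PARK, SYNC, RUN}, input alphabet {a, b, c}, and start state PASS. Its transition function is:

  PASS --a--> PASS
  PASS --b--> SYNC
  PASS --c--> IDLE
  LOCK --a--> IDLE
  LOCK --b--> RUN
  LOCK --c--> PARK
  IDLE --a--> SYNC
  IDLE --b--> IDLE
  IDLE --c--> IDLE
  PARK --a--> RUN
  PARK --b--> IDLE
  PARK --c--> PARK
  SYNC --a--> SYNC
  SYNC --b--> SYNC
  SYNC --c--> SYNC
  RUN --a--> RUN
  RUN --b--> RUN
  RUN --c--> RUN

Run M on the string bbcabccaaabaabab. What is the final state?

Trace: PASS -b-> SYNC -b-> SYNC -c-> SYNC -a-> SYNC -b-> SYNC -c-> SYNC -c-> SYNC -a-> SYNC -a-> SYNC -a-> SYNC -b-> SYNC -a-> SYNC -a-> SYNC -b-> SYNC -a-> SYNC -b-> SYNC

SYNC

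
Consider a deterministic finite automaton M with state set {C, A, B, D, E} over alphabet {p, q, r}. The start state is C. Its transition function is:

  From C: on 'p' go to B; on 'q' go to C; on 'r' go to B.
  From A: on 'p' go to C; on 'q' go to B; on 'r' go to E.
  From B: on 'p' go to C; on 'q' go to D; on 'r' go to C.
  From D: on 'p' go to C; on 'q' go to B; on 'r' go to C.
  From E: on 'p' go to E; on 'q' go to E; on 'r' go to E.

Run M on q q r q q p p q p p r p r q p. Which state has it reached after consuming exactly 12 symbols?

B

start at C
read 'q': C → C
read 'q': C → C
read 'r': C → B
read 'q': B → D
read 'q': D → B
read 'p': B → C
read 'p': C → B
read 'q': B → D
read 'p': D → C
read 'p': C → B
read 'r': B → C
read 'p': C → B
After 12 symbols: B.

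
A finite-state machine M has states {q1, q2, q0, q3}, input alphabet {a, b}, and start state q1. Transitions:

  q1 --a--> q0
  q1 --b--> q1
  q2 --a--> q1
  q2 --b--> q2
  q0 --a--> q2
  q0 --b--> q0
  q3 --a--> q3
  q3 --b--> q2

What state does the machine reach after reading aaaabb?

q0

q1 → q0 → q2 → q1 → q0 → q0 → q0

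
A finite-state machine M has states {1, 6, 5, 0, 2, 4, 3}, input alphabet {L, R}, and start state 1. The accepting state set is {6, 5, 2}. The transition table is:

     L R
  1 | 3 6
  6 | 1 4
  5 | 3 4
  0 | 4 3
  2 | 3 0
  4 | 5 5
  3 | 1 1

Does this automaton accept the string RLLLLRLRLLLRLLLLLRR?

Yes

Trace: 1 -R-> 6 -L-> 1 -L-> 3 -L-> 1 -L-> 3 -R-> 1 -L-> 3 -R-> 1 -L-> 3 -L-> 1 -L-> 3 -R-> 1 -L-> 3 -L-> 1 -L-> 3 -L-> 1 -L-> 3 -R-> 1 -R-> 6
End state 6 is accepting.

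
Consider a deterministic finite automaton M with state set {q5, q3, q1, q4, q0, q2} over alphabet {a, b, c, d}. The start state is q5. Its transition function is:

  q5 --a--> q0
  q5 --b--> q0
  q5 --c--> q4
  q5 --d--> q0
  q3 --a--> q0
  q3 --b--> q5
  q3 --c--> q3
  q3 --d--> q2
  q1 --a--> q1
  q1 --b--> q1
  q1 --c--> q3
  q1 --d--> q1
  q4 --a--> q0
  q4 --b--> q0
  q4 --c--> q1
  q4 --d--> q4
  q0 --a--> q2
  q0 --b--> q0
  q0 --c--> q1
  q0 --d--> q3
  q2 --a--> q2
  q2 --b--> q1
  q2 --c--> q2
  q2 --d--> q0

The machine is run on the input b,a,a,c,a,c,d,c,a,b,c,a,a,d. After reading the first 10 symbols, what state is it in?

start at q5
read 'b': q5 → q0
read 'a': q0 → q2
read 'a': q2 → q2
read 'c': q2 → q2
read 'a': q2 → q2
read 'c': q2 → q2
read 'd': q2 → q0
read 'c': q0 → q1
read 'a': q1 → q1
read 'b': q1 → q1
After 10 symbols: q1.

q1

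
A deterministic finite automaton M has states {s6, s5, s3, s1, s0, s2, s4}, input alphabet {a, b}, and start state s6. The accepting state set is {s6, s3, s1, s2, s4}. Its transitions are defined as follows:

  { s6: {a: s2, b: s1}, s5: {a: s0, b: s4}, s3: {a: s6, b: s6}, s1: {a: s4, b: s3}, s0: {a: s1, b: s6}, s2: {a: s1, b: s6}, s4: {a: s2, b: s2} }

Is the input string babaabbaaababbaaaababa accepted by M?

Yes

start at s6
read 'b': s6 → s1
read 'a': s1 → s4
read 'b': s4 → s2
read 'a': s2 → s1
read 'a': s1 → s4
read 'b': s4 → s2
read 'b': s2 → s6
read 'a': s6 → s2
read 'a': s2 → s1
read 'a': s1 → s4
read 'b': s4 → s2
read 'a': s2 → s1
read 'b': s1 → s3
read 'b': s3 → s6
read 'a': s6 → s2
read 'a': s2 → s1
read 'a': s1 → s4
read 'a': s4 → s2
read 'b': s2 → s6
read 'a': s6 → s2
read 'b': s2 → s6
read 'a': s6 → s2
End state s2 is accepting.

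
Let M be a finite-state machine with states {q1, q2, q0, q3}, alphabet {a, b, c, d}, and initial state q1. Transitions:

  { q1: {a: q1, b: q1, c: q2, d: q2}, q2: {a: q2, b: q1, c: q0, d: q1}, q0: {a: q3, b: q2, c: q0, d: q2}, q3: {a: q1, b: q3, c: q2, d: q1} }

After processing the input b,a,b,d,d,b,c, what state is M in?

Trace: q1 -b-> q1 -a-> q1 -b-> q1 -d-> q2 -d-> q1 -b-> q1 -c-> q2

q2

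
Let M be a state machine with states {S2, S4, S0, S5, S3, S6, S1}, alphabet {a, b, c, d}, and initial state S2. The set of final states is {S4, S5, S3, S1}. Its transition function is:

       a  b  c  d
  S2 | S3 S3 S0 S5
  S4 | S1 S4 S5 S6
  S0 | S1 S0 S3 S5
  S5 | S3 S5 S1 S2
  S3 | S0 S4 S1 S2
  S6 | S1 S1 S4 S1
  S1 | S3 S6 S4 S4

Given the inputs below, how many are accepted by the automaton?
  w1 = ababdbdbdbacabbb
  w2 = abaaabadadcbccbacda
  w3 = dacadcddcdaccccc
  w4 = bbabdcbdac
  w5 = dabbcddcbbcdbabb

w1: S2 → S3 → S4 → S1 → S6 → S1 → S6 → S1 → S6 → S1 → S6 → S1 → S4 → S1 → S6 → S1 → S6  → end S6, rejected
w2: S2 → S3 → S4 → S1 → S3 → S0 → S0 → S1 → S4 → S1 → S4 → S5 → S5 → S1 → S4 → S4 → S1 → S4 → S6 → S1  → end S1, accepted
w3: S2 → S5 → S3 → S1 → S3 → S2 → S0 → S5 → S2 → S0 → S5 → S3 → S1 → S4 → S5 → S1 → S4  → end S4, accepted
w4: S2 → S3 → S4 → S1 → S6 → S1 → S4 → S4 → S6 → S1 → S4  → end S4, accepted
w5: S2 → S5 → S3 → S4 → S4 → S5 → S2 → S5 → S1 → S6 → S1 → S4 → S6 → S1 → S3 → S4 → S4  → end S4, accepted

4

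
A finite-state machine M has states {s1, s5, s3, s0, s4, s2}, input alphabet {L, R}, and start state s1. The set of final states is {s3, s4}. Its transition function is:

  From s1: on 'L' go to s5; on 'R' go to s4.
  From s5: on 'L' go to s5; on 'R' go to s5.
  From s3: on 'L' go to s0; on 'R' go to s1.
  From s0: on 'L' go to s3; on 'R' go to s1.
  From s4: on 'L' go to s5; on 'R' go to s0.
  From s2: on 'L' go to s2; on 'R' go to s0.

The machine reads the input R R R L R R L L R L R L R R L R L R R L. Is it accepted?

start at s1
read 'R': s1 → s4
read 'R': s4 → s0
read 'R': s0 → s1
read 'L': s1 → s5
read 'R': s5 → s5
read 'R': s5 → s5
read 'L': s5 → s5
read 'L': s5 → s5
read 'R': s5 → s5
read 'L': s5 → s5
read 'R': s5 → s5
read 'L': s5 → s5
read 'R': s5 → s5
read 'R': s5 → s5
read 'L': s5 → s5
read 'R': s5 → s5
read 'L': s5 → s5
read 'R': s5 → s5
read 'R': s5 → s5
read 'L': s5 → s5
End state s5 is not accepting.

No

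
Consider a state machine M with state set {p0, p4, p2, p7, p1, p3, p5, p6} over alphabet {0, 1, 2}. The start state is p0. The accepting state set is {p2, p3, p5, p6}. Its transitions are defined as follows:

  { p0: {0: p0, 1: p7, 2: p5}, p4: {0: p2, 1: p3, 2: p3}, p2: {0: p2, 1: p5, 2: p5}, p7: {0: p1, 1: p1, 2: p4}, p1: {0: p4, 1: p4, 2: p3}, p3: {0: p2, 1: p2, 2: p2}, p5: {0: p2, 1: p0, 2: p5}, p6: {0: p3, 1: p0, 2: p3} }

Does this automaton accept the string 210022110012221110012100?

p0 → p5 → p0 → p0 → p0 → p5 → p5 → p0 → p7 → p1 → p4 → p3 → p2 → p5 → p5 → p0 → p7 → p1 → p4 → p2 → p5 → p5 → p0 → p0 → p0
End state p0 is not accepting.

No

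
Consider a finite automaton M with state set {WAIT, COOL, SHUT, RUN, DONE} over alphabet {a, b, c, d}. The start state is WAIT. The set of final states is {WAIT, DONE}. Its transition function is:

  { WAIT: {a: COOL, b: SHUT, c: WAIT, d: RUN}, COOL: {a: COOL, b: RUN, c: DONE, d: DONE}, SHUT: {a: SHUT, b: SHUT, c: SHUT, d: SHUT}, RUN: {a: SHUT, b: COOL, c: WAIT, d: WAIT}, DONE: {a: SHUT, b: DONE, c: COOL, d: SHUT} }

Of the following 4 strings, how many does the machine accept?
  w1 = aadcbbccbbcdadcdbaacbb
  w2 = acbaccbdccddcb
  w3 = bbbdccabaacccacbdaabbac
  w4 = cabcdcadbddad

0

w1: Trace: WAIT -a-> COOL -a-> COOL -d-> DONE -c-> COOL -b-> RUN -b-> COOL -c-> DONE -c-> COOL -b-> RUN -b-> COOL -c-> DONE -d-> SHUT -a-> SHUT -d-> SHUT -c-> SHUT -d-> SHUT -b-> SHUT -a-> SHUT -a-> SHUT -c-> SHUT -b-> SHUT -b-> SHUT  → end SHUT, rejected
w2: Trace: WAIT -a-> COOL -c-> DONE -b-> DONE -a-> SHUT -c-> SHUT -c-> SHUT -b-> SHUT -d-> SHUT -c-> SHUT -c-> SHUT -d-> SHUT -d-> SHUT -c-> SHUT -b-> SHUT  → end SHUT, rejected
w3: Trace: WAIT -b-> SHUT -b-> SHUT -b-> SHUT -d-> SHUT -c-> SHUT -c-> SHUT -a-> SHUT -b-> SHUT -a-> SHUT -a-> SHUT -c-> SHUT -c-> SHUT -c-> SHUT -a-> SHUT -c-> SHUT -b-> SHUT -d-> SHUT -a-> SHUT -a-> SHUT -b-> SHUT -b-> SHUT -a-> SHUT -c-> SHUT  → end SHUT, rejected
w4: Trace: WAIT -c-> WAIT -a-> COOL -b-> RUN -c-> WAIT -d-> RUN -c-> WAIT -a-> COOL -d-> DONE -b-> DONE -d-> SHUT -d-> SHUT -a-> SHUT -d-> SHUT  → end SHUT, rejected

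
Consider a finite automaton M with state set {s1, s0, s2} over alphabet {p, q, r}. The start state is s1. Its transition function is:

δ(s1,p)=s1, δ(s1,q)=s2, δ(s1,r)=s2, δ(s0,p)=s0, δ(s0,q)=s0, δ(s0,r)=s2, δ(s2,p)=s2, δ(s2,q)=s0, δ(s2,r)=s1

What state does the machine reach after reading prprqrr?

s2

start at s1
read 'p': s1 → s1
read 'r': s1 → s2
read 'p': s2 → s2
read 'r': s2 → s1
read 'q': s1 → s2
read 'r': s2 → s1
read 'r': s1 → s2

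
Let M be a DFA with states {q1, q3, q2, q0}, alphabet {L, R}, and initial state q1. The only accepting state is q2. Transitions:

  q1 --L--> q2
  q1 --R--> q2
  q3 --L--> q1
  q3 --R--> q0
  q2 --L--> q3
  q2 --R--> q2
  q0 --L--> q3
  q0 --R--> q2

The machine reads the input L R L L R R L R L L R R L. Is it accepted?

No

start at q1
read 'L': q1 → q2
read 'R': q2 → q2
read 'L': q2 → q3
read 'L': q3 → q1
read 'R': q1 → q2
read 'R': q2 → q2
read 'L': q2 → q3
read 'R': q3 → q0
read 'L': q0 → q3
read 'L': q3 → q1
read 'R': q1 → q2
read 'R': q2 → q2
read 'L': q2 → q3
End state q3 is not accepting.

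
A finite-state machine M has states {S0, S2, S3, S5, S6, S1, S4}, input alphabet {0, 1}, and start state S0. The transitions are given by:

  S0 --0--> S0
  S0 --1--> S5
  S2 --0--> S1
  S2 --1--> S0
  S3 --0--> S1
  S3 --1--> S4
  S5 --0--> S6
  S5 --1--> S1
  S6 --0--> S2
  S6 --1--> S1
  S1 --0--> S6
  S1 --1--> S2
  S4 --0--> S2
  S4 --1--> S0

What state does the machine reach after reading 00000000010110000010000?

S6

start at S0
read '0': S0 → S0
read '0': S0 → S0
read '0': S0 → S0
read '0': S0 → S0
read '0': S0 → S0
read '0': S0 → S0
read '0': S0 → S0
read '0': S0 → S0
read '0': S0 → S0
read '1': S0 → S5
read '0': S5 → S6
read '1': S6 → S1
read '1': S1 → S2
read '0': S2 → S1
read '0': S1 → S6
read '0': S6 → S2
read '0': S2 → S1
read '0': S1 → S6
read '1': S6 → S1
read '0': S1 → S6
read '0': S6 → S2
read '0': S2 → S1
read '0': S1 → S6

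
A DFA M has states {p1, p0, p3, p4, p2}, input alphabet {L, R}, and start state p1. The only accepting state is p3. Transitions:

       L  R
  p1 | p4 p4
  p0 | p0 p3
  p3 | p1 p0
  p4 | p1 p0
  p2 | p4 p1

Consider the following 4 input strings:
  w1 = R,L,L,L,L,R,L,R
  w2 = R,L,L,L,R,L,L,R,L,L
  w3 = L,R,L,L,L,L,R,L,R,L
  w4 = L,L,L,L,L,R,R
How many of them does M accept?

w1: Trace: p1 -R-> p4 -L-> p1 -L-> p4 -L-> p1 -L-> p4 -R-> p0 -L-> p0 -R-> p3  → end p3, accepted
w2: Trace: p1 -R-> p4 -L-> p1 -L-> p4 -L-> p1 -R-> p4 -L-> p1 -L-> p4 -R-> p0 -L-> p0 -L-> p0  → end p0, rejected
w3: Trace: p1 -L-> p4 -R-> p0 -L-> p0 -L-> p0 -L-> p0 -L-> p0 -R-> p3 -L-> p1 -R-> p4 -L-> p1  → end p1, rejected
w4: Trace: p1 -L-> p4 -L-> p1 -L-> p4 -L-> p1 -L-> p4 -R-> p0 -R-> p3  → end p3, accepted

2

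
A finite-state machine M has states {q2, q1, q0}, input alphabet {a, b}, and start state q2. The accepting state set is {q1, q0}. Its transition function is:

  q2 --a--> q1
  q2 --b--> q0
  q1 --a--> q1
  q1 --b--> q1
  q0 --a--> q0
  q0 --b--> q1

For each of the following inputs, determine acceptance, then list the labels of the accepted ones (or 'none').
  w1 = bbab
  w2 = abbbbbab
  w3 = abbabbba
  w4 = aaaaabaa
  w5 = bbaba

w1:
  start at q2
  read 'b': q2 → q0
  read 'b': q0 → q1
  read 'a': q1 → q1
  read 'b': q1 → q1
  end q1, accepted
w2:
  start at q2
  read 'a': q2 → q1
  read 'b': q1 → q1
  read 'b': q1 → q1
  read 'b': q1 → q1
  read 'b': q1 → q1
  read 'b': q1 → q1
  read 'a': q1 → q1
  read 'b': q1 → q1
  end q1, accepted
w3:
  start at q2
  read 'a': q2 → q1
  read 'b': q1 → q1
  read 'b': q1 → q1
  read 'a': q1 → q1
  read 'b': q1 → q1
  read 'b': q1 → q1
  read 'b': q1 → q1
  read 'a': q1 → q1
  end q1, accepted
w4:
  start at q2
  read 'a': q2 → q1
  read 'a': q1 → q1
  read 'a': q1 → q1
  read 'a': q1 → q1
  read 'a': q1 → q1
  read 'b': q1 → q1
  read 'a': q1 → q1
  read 'a': q1 → q1
  end q1, accepted
w5:
  start at q2
  read 'b': q2 → q0
  read 'b': q0 → q1
  read 'a': q1 → q1
  read 'b': q1 → q1
  read 'a': q1 → q1
  end q1, accepted

w1, w2, w3, w4, w5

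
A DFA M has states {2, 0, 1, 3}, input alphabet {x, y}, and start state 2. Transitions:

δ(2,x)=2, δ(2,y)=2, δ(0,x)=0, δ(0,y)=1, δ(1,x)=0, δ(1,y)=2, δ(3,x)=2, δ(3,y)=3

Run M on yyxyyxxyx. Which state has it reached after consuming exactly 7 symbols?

start at 2
read 'y': 2 → 2
read 'y': 2 → 2
read 'x': 2 → 2
read 'y': 2 → 2
read 'y': 2 → 2
read 'x': 2 → 2
read 'x': 2 → 2
After 7 symbols: 2.

2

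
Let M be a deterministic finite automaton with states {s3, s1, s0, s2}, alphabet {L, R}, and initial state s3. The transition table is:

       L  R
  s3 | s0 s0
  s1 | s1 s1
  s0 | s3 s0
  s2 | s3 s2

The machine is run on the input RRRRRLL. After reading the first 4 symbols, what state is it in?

s0

start at s3
read 'R': s3 → s0
read 'R': s0 → s0
read 'R': s0 → s0
read 'R': s0 → s0
After 4 symbols: s0.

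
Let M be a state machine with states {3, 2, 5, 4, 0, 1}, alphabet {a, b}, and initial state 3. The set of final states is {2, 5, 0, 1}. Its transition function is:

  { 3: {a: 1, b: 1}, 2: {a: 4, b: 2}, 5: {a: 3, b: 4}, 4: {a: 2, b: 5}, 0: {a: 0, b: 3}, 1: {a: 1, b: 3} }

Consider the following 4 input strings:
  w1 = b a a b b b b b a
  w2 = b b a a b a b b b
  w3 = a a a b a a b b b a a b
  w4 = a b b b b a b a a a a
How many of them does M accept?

2

w1: Trace: 3 -b-> 1 -a-> 1 -a-> 1 -b-> 3 -b-> 1 -b-> 3 -b-> 1 -b-> 3 -a-> 1  → end 1, accepted
w2: Trace: 3 -b-> 1 -b-> 3 -a-> 1 -a-> 1 -b-> 3 -a-> 1 -b-> 3 -b-> 1 -b-> 3  → end 3, rejected
w3: Trace: 3 -a-> 1 -a-> 1 -a-> 1 -b-> 3 -a-> 1 -a-> 1 -b-> 3 -b-> 1 -b-> 3 -a-> 1 -a-> 1 -b-> 3  → end 3, rejected
w4: Trace: 3 -a-> 1 -b-> 3 -b-> 1 -b-> 3 -b-> 1 -a-> 1 -b-> 3 -a-> 1 -a-> 1 -a-> 1 -a-> 1  → end 1, accepted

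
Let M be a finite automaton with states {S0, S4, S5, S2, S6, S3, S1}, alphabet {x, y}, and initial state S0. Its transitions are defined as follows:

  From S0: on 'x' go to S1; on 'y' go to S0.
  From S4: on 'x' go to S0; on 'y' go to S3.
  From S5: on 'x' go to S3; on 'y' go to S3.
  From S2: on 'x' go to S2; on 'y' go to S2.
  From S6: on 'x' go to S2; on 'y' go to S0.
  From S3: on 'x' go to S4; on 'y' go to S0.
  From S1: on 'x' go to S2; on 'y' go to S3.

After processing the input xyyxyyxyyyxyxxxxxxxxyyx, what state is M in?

S0 → S1 → S3 → S0 → S1 → S3 → S0 → S1 → S3 → S0 → S0 → S1 → S3 → S4 → S0 → S1 → S2 → S2 → S2 → S2 → S2 → S2 → S2 → S2

S2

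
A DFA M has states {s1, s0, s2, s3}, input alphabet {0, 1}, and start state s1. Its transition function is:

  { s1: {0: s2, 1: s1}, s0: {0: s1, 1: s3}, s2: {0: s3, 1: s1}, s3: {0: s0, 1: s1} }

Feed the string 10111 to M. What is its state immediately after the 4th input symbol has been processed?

start at s1
read '1': s1 → s1
read '0': s1 → s2
read '1': s2 → s1
read '1': s1 → s1
After 4 symbols: s1.

s1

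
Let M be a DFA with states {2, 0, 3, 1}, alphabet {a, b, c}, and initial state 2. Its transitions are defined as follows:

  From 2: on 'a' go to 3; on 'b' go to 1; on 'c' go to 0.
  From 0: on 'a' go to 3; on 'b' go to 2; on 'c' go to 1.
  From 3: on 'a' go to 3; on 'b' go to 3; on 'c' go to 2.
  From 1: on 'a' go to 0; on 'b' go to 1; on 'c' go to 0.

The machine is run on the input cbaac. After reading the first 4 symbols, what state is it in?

2 → 0 → 2 → 3 → 3
After 4 symbols: 3.

3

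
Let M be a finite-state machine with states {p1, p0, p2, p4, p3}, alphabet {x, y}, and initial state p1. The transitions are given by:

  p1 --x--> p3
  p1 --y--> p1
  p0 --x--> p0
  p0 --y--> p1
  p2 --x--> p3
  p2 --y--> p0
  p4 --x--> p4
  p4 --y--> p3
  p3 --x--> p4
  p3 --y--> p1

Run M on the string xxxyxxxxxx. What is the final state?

p4

Trace: p1 -x-> p3 -x-> p4 -x-> p4 -y-> p3 -x-> p4 -x-> p4 -x-> p4 -x-> p4 -x-> p4 -x-> p4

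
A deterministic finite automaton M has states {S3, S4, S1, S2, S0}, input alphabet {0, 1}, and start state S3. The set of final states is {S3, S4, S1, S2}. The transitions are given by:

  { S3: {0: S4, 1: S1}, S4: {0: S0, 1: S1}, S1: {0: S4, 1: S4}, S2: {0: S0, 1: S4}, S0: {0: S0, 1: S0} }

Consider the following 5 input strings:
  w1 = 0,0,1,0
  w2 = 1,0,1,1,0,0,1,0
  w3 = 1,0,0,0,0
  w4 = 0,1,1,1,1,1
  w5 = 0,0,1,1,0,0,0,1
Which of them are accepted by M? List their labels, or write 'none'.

w1:
  start at S3
  read '0': S3 → S4
  read '0': S4 → S0
  read '1': S0 → S0
  read '0': S0 → S0
  end S0, rejected
w2:
  start at S3
  read '1': S3 → S1
  read '0': S1 → S4
  read '1': S4 → S1
  read '1': S1 → S4
  read '0': S4 → S0
  read '0': S0 → S0
  read '1': S0 → S0
  read '0': S0 → S0
  end S0, rejected
w3:
  start at S3
  read '1': S3 → S1
  read '0': S1 → S4
  read '0': S4 → S0
  read '0': S0 → S0
  read '0': S0 → S0
  end S0, rejected
w4:
  start at S3
  read '0': S3 → S4
  read '1': S4 → S1
  read '1': S1 → S4
  read '1': S4 → S1
  read '1': S1 → S4
  read '1': S4 → S1
  end S1, accepted
w5:
  start at S3
  read '0': S3 → S4
  read '0': S4 → S0
  read '1': S0 → S0
  read '1': S0 → S0
  read '0': S0 → S0
  read '0': S0 → S0
  read '0': S0 → S0
  read '1': S0 → S0
  end S0, rejected

w4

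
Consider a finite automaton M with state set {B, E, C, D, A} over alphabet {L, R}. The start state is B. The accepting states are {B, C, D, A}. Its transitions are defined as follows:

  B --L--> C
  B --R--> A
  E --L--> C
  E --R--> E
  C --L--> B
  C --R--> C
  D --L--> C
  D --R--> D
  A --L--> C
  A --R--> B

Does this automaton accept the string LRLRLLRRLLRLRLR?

Yes

B → C → C → B → A → C → B → A → B → C → B → A → C → C → B → A
End state A is accepting.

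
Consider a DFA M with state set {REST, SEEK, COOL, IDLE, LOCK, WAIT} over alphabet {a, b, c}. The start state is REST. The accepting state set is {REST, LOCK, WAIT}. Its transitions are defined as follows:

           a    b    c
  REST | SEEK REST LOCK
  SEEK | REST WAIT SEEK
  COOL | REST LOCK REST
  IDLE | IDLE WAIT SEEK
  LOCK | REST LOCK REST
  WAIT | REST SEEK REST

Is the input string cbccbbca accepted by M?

Trace: REST -c-> LOCK -b-> LOCK -c-> REST -c-> LOCK -b-> LOCK -b-> LOCK -c-> REST -a-> SEEK
End state SEEK is not accepting.

No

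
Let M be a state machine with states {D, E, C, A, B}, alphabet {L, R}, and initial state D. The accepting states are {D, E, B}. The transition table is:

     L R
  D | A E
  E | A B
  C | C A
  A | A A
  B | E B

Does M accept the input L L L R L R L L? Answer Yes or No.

D → A → A → A → A → A → A → A → A
End state A is not accepting.

No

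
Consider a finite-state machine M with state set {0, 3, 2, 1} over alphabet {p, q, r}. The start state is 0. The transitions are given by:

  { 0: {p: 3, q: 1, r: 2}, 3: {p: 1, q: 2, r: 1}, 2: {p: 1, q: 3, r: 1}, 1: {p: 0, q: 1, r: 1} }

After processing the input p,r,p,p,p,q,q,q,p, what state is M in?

Trace: 0 -p-> 3 -r-> 1 -p-> 0 -p-> 3 -p-> 1 -q-> 1 -q-> 1 -q-> 1 -p-> 0

0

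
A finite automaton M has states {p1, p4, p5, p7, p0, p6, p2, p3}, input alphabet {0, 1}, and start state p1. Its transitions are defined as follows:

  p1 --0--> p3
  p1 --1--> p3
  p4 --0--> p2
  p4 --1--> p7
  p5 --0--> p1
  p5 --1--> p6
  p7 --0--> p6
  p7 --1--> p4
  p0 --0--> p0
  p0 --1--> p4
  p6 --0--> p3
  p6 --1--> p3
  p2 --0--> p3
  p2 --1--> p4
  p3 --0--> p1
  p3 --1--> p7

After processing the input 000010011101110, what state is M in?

p1 → p3 → p1 → p3 → p1 → p3 → p1 → p3 → p7 → p4 → p7 → p6 → p3 → p7 → p4 → p2

p2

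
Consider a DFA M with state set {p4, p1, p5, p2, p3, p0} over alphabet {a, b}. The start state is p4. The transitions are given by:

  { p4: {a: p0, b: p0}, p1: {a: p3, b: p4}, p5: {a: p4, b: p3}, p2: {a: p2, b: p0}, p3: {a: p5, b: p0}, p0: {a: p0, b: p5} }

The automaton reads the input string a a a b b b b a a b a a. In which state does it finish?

Trace: p4 -a-> p0 -a-> p0 -a-> p0 -b-> p5 -b-> p3 -b-> p0 -b-> p5 -a-> p4 -a-> p0 -b-> p5 -a-> p4 -a-> p0

p0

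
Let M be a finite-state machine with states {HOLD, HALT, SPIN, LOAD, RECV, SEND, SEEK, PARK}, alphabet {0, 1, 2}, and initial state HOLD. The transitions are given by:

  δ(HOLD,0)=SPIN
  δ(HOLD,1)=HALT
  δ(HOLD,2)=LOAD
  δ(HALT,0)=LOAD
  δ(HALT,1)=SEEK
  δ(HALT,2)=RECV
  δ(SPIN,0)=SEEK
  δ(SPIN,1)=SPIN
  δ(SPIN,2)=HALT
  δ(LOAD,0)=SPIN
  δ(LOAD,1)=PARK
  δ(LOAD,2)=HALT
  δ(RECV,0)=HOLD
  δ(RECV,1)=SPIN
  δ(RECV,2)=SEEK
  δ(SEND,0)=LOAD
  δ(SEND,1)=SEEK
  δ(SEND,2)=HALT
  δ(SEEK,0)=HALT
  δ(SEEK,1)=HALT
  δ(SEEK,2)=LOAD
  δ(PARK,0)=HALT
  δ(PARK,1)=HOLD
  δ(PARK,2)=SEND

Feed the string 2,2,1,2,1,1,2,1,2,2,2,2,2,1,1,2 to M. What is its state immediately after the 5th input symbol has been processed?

PARK

Trace: HOLD -2-> LOAD -2-> HALT -1-> SEEK -2-> LOAD -1-> PARK
After 5 symbols: PARK.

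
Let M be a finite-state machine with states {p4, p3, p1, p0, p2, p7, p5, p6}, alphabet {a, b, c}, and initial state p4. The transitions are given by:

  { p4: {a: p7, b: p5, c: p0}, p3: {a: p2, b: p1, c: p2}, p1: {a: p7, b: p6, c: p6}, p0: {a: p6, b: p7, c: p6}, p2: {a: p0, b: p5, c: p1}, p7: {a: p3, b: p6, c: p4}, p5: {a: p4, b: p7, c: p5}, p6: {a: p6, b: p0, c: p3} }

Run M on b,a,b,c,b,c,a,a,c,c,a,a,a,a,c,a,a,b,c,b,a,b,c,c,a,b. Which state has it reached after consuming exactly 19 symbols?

Trace: p4 -b-> p5 -a-> p4 -b-> p5 -c-> p5 -b-> p7 -c-> p4 -a-> p7 -a-> p3 -c-> p2 -c-> p1 -a-> p7 -a-> p3 -a-> p2 -a-> p0 -c-> p6 -a-> p6 -a-> p6 -b-> p0 -c-> p6
After 19 symbols: p6.

p6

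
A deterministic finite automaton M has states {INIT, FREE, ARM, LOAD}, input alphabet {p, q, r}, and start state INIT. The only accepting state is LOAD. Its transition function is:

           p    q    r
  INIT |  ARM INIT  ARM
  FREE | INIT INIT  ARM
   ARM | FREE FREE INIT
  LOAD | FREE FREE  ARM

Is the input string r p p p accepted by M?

No

start at INIT
read 'r': INIT → ARM
read 'p': ARM → FREE
read 'p': FREE → INIT
read 'p': INIT → ARM
End state ARM is not accepting.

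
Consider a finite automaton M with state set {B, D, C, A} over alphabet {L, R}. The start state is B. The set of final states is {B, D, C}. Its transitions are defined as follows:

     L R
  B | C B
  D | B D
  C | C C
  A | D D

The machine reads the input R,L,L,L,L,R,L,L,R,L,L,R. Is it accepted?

Yes

B → B → C → C → C → C → C → C → C → C → C → C → C
End state C is accepting.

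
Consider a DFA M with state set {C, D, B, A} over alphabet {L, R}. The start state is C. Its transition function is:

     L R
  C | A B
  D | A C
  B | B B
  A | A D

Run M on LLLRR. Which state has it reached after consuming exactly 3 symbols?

A

start at C
read 'L': C → A
read 'L': A → A
read 'L': A → A
After 3 symbols: A.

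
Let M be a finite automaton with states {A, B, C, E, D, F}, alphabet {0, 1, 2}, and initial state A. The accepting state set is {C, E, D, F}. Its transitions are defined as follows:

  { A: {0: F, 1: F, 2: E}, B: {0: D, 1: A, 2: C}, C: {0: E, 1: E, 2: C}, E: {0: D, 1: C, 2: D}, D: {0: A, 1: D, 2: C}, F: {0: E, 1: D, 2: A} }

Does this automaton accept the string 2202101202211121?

start at A
read '2': A → E
read '2': E → D
read '0': D → A
read '2': A → E
read '1': E → C
read '0': C → E
read '1': E → C
read '2': C → C
read '0': C → E
read '2': E → D
read '2': D → C
read '1': C → E
read '1': E → C
read '1': C → E
read '2': E → D
read '1': D → D
End state D is accepting.

Yes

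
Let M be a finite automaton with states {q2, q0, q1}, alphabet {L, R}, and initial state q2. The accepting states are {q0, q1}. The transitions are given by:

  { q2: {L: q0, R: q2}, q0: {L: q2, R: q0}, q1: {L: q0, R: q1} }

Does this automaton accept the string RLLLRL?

q2 → q2 → q0 → q2 → q0 → q0 → q2
End state q2 is not accepting.

No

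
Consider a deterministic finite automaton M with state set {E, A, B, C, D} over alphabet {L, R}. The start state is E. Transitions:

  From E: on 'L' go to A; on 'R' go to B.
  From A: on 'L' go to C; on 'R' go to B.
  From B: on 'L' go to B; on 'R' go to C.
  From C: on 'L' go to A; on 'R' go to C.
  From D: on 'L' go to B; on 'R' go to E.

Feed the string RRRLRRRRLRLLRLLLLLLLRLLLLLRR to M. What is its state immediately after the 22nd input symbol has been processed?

B

E → B → C → C → A → B → C → C → C → A → B → B → B → C → A → C → A → C → A → C → A → B → B
After 22 symbols: B.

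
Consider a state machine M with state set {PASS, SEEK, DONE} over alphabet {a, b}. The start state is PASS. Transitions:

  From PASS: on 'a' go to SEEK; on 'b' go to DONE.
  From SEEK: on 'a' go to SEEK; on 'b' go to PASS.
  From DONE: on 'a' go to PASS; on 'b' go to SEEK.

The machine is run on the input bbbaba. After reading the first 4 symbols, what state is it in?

PASS → DONE → SEEK → PASS → SEEK
After 4 symbols: SEEK.

SEEK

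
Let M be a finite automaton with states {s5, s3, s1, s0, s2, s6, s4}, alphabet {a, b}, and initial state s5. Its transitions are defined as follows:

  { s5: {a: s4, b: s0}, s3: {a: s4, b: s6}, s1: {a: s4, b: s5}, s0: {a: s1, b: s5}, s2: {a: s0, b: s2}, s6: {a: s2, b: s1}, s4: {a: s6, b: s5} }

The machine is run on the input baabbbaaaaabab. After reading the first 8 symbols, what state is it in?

Trace: s5 -b-> s0 -a-> s1 -a-> s4 -b-> s5 -b-> s0 -b-> s5 -a-> s4 -a-> s6
After 8 symbols: s6.

s6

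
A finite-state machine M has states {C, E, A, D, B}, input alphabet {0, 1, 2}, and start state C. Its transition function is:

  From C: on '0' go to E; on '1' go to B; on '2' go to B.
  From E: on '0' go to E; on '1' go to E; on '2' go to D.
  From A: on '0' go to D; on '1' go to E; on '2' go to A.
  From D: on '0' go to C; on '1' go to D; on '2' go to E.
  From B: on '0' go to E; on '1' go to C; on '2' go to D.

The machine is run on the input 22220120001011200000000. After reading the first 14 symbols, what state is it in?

start at C
read '2': C → B
read '2': B → D
read '2': D → E
read '2': E → D
read '0': D → C
read '1': C → B
read '2': B → D
read '0': D → C
read '0': C → E
read '0': E → E
read '1': E → E
read '0': E → E
read '1': E → E
read '1': E → E
After 14 symbols: E.

E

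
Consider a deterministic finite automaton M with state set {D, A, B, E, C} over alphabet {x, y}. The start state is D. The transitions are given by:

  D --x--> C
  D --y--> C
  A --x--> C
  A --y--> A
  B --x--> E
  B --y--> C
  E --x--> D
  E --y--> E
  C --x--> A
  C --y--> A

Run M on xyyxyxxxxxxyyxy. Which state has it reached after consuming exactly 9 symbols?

A

start at D
read 'x': D → C
read 'y': C → A
read 'y': A → A
read 'x': A → C
read 'y': C → A
read 'x': A → C
read 'x': C → A
read 'x': A → C
read 'x': C → A
After 9 symbols: A.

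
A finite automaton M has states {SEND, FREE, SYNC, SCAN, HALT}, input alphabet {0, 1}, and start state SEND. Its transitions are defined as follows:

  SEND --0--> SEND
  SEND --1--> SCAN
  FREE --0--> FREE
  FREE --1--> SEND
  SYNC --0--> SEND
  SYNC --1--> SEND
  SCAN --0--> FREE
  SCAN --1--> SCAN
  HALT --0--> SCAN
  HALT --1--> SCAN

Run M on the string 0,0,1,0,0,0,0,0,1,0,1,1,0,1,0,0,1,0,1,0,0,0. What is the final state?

SEND

start at SEND
read '0': SEND → SEND
read '0': SEND → SEND
read '1': SEND → SCAN
read '0': SCAN → FREE
read '0': FREE → FREE
read '0': FREE → FREE
read '0': FREE → FREE
read '0': FREE → FREE
read '1': FREE → SEND
read '0': SEND → SEND
read '1': SEND → SCAN
read '1': SCAN → SCAN
read '0': SCAN → FREE
read '1': FREE → SEND
read '0': SEND → SEND
read '0': SEND → SEND
read '1': SEND → SCAN
read '0': SCAN → FREE
read '1': FREE → SEND
read '0': SEND → SEND
read '0': SEND → SEND
read '0': SEND → SEND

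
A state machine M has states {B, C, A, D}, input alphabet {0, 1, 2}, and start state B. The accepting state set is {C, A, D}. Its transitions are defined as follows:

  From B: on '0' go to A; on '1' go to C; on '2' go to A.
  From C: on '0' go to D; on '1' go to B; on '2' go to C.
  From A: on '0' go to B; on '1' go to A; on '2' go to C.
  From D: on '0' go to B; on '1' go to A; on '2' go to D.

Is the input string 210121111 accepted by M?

Yes

B → A → A → B → C → C → B → C → B → C
End state C is accepting.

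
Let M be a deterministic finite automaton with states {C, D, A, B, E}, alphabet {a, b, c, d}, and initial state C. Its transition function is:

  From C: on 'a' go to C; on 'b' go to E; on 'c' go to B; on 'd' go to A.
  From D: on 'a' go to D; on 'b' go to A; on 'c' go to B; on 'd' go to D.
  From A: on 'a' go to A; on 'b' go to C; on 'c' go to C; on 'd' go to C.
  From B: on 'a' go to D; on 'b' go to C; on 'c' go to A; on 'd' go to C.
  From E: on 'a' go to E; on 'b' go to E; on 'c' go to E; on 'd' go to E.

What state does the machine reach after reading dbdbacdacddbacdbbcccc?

start at C
read 'd': C → A
read 'b': A → C
read 'd': C → A
read 'b': A → C
read 'a': C → C
read 'c': C → B
read 'd': B → C
read 'a': C → C
read 'c': C → B
read 'd': B → C
read 'd': C → A
read 'b': A → C
read 'a': C → C
read 'c': C → B
read 'd': B → C
read 'b': C → E
read 'b': E → E
read 'c': E → E
read 'c': E → E
read 'c': E → E
read 'c': E → E

E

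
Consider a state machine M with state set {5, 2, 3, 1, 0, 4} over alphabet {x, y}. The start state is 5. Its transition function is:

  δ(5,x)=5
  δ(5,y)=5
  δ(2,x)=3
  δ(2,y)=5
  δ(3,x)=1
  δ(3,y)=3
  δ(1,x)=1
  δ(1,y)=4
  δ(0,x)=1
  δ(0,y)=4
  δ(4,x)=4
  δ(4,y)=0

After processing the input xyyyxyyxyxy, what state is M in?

5

Trace: 5 -x-> 5 -y-> 5 -y-> 5 -y-> 5 -x-> 5 -y-> 5 -y-> 5 -x-> 5 -y-> 5 -x-> 5 -y-> 5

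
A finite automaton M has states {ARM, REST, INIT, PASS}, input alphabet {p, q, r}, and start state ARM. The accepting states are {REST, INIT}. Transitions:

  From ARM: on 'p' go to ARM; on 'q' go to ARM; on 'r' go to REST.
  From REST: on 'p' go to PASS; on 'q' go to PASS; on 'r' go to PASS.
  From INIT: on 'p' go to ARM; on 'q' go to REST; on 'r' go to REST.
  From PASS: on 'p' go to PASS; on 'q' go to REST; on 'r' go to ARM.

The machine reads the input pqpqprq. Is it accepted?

No

Trace: ARM -p-> ARM -q-> ARM -p-> ARM -q-> ARM -p-> ARM -r-> REST -q-> PASS
End state PASS is not accepting.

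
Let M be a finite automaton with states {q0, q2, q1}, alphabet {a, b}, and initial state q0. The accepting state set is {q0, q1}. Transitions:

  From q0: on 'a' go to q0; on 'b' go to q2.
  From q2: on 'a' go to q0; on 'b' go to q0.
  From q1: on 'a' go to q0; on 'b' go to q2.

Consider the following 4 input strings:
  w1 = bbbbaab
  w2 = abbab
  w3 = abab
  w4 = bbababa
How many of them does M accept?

1

w1:
  start at q0
  read 'b': q0 → q2
  read 'b': q2 → q0
  read 'b': q0 → q2
  read 'b': q2 → q0
  read 'a': q0 → q0
  read 'a': q0 → q0
  read 'b': q0 → q2
  end q2, rejected
w2:
  start at q0
  read 'a': q0 → q0
  read 'b': q0 → q2
  read 'b': q2 → q0
  read 'a': q0 → q0
  read 'b': q0 → q2
  end q2, rejected
w3:
  start at q0
  read 'a': q0 → q0
  read 'b': q0 → q2
  read 'a': q2 → q0
  read 'b': q0 → q2
  end q2, rejected
w4:
  start at q0
  read 'b': q0 → q2
  read 'b': q2 → q0
  read 'a': q0 → q0
  read 'b': q0 → q2
  read 'a': q2 → q0
  read 'b': q0 → q2
  read 'a': q2 → q0
  end q0, accepted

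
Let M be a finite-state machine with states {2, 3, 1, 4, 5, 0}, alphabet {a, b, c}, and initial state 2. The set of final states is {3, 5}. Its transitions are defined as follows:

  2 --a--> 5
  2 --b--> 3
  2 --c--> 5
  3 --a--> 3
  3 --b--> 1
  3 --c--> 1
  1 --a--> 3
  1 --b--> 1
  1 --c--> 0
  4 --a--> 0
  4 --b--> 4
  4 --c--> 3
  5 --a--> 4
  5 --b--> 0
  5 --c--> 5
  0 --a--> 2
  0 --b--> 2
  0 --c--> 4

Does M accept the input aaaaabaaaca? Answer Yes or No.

2 → 5 → 4 → 0 → 2 → 5 → 0 → 2 → 5 → 4 → 3 → 3
End state 3 is accepting.

Yes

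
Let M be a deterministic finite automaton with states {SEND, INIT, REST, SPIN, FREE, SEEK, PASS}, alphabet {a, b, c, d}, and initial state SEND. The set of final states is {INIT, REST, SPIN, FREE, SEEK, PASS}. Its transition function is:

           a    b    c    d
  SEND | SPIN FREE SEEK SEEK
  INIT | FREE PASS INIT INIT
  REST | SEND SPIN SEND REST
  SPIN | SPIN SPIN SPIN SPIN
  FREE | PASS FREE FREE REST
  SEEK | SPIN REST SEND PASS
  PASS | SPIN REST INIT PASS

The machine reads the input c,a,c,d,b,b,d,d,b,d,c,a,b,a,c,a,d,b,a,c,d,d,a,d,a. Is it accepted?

start at SEND
read 'c': SEND → SEEK
read 'a': SEEK → SPIN
read 'c': SPIN → SPIN
read 'd': SPIN → SPIN
read 'b': SPIN → SPIN
read 'b': SPIN → SPIN
read 'd': SPIN → SPIN
read 'd': SPIN → SPIN
read 'b': SPIN → SPIN
read 'd': SPIN → SPIN
read 'c': SPIN → SPIN
read 'a': SPIN → SPIN
read 'b': SPIN → SPIN
read 'a': SPIN → SPIN
read 'c': SPIN → SPIN
read 'a': SPIN → SPIN
read 'd': SPIN → SPIN
read 'b': SPIN → SPIN
read 'a': SPIN → SPIN
read 'c': SPIN → SPIN
read 'd': SPIN → SPIN
read 'd': SPIN → SPIN
read 'a': SPIN → SPIN
read 'd': SPIN → SPIN
read 'a': SPIN → SPIN
End state SPIN is accepting.

Yes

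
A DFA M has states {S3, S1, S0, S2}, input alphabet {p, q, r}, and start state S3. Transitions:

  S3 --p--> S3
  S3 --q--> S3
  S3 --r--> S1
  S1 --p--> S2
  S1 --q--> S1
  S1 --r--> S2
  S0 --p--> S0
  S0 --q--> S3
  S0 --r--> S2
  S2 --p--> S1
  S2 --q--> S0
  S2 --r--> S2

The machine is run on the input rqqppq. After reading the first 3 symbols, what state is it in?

S1

S3 → S1 → S1 → S1
After 3 symbols: S1.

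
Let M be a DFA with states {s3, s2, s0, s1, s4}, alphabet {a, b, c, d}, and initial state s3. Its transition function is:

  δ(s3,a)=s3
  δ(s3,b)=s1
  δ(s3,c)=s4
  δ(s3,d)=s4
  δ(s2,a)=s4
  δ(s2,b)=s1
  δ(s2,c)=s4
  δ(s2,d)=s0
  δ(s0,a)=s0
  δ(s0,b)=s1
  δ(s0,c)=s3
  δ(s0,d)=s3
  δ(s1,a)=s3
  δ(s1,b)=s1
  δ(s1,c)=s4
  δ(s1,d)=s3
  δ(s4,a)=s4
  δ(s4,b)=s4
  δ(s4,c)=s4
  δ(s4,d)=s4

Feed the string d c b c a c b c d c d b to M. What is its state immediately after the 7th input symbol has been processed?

Trace: s3 -d-> s4 -c-> s4 -b-> s4 -c-> s4 -a-> s4 -c-> s4 -b-> s4
After 7 symbols: s4.

s4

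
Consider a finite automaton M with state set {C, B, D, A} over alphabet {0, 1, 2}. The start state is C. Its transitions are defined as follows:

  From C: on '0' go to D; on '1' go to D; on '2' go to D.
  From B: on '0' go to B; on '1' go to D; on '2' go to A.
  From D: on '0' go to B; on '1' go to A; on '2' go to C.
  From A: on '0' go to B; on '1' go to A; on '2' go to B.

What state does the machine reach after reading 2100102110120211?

A

start at C
read '2': C → D
read '1': D → A
read '0': A → B
read '0': B → B
read '1': B → D
read '0': D → B
read '2': B → A
read '1': A → A
read '1': A → A
read '0': A → B
read '1': B → D
read '2': D → C
read '0': C → D
read '2': D → C
read '1': C → D
read '1': D → A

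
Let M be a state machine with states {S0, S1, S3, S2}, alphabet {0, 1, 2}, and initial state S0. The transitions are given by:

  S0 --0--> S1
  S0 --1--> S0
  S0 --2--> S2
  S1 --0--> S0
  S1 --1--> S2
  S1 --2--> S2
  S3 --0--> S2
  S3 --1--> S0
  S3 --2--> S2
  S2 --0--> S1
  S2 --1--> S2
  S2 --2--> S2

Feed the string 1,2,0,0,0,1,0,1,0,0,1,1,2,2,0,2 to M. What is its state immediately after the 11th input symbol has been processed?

start at S0
read '1': S0 → S0
read '2': S0 → S2
read '0': S2 → S1
read '0': S1 → S0
read '0': S0 → S1
read '1': S1 → S2
read '0': S2 → S1
read '1': S1 → S2
read '0': S2 → S1
read '0': S1 → S0
read '1': S0 → S0
After 11 symbols: S0.

S0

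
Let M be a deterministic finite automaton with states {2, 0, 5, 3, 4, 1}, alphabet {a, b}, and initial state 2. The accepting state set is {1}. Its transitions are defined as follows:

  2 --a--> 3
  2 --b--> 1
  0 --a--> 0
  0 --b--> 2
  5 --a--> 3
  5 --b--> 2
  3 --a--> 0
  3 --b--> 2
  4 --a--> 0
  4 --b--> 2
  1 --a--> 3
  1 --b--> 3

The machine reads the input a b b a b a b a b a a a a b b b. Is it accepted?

2 → 3 → 2 → 1 → 3 → 2 → 3 → 2 → 3 → 2 → 3 → 0 → 0 → 0 → 2 → 1 → 3
End state 3 is not accepting.

No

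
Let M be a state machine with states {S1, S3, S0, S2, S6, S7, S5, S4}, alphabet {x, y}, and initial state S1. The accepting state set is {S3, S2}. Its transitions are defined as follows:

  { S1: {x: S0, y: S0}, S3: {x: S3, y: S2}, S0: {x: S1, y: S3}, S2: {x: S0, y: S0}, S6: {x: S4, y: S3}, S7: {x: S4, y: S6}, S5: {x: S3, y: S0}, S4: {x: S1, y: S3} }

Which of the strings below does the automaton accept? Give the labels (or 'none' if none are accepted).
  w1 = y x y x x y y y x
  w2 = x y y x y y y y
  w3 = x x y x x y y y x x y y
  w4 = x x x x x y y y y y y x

w1: S1 → S0 → S1 → S0 → S1 → S0 → S3 → S2 → S0 → S1  → end S1, rejected
w2: S1 → S0 → S3 → S2 → S0 → S3 → S2 → S0 → S3  → end S3, accepted
w3: S1 → S0 → S1 → S0 → S1 → S0 → S3 → S2 → S0 → S1 → S0 → S3 → S2  → end S2, accepted
w4: S1 → S0 → S1 → S0 → S1 → S0 → S3 → S2 → S0 → S3 → S2 → S0 → S1  → end S1, rejected

w2, w3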